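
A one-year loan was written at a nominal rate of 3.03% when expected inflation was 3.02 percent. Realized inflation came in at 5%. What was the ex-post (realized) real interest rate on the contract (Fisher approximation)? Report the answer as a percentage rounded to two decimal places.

Ex-post: 3.03% − 5% = -1.970%
So the realized real rate is -1.97%.

-1.97%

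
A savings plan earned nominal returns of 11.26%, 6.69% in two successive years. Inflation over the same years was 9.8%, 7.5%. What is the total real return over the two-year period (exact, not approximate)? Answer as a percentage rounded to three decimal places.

Compound the nominal returns: 1.1126 × 1.0669 = 1.187033.
Compound inflation: 1.0980 × 1.0750 = 1.180350.
Deflate: 1.187033 / 1.180350 = 1.005662.
Total real return = 1.005662 − 1 → 0.566%.

0.566%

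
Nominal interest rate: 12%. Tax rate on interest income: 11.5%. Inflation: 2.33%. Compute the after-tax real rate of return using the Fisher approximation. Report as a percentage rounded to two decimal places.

8.29%

After-tax nominal return = 12% × (1 − 0.115) = 10.6200%.
r ≈ 10.6200% − 2.33% → 8.29%.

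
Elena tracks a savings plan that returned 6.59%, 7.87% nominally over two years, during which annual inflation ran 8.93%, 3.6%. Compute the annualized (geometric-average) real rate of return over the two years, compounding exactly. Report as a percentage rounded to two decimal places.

Nominal growth factor = 1.0659 × 1.0787 = 1.14978633
Price-level growth factor = 1.0893 × 1.0360 = 1.12851480
Real growth factor = 1.14978633 / 1.12851480 = 1.01884914
Annualized real rate = 1.01884914^(1/2) − 1 = 0.9381% → 0.94%.

0.94%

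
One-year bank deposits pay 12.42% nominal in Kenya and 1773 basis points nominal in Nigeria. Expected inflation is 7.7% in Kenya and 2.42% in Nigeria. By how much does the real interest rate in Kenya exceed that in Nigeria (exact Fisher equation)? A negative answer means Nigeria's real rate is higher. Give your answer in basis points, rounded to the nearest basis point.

Kenya: (1 + 0.1242)/(1 + 0.0770) − 1 = 4.3825%
Nigeria: (1 + 0.1773)/(1 + 0.0242) − 1 = 14.9483%
Differential = 4.3825% − 14.9483% = -10.5657% → -1057 basis points.

-1057 basis points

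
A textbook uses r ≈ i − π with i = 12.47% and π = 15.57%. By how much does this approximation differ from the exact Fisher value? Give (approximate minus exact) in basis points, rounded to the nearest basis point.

Approximate: r ≈ 12.470% − 15.570% = -3.1000%
Exact: (1 + 0.1247)/(1 + 0.1557) − 1 = -2.6824%
Error = -3.1000% − (-2.6824%) = -0.4176% → -42 basis points.

-42 basis points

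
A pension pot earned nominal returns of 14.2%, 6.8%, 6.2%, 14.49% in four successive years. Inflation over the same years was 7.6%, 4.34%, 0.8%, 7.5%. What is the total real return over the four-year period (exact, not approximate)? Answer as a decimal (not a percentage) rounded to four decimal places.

0.2190

Compound the nominal returns: 1.1420 × 1.0680 × 1.0620 × 1.1449 = 1.482960.
Compound inflation: 1.0760 × 1.0434 × 1.0080 × 1.0750 = 1.216556.
Deflate: 1.482960 / 1.216556 = 1.218982.
Total real return = 1.218982 − 1 → 0.2190.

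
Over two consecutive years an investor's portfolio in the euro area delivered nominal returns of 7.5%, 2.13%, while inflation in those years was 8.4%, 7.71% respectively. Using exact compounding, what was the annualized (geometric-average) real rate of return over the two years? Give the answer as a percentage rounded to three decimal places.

Nominal growth factor = 1.0750 × 1.0213 = 1.09789750
Price-level growth factor = 1.0840 × 1.0771 = 1.16757640
Real growth factor = 1.09789750 / 1.16757640 = 0.94032176
Annualized real rate = 0.94032176^(1/2) − 1 = -3.0298% → -3.030%.

-3.030%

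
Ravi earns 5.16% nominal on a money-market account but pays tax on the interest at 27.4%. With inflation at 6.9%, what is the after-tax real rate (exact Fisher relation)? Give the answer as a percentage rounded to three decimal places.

-2.950%

After-tax nominal return = 5.16% × (1 − 0.274) = 3.74616%.
1 + r = 1.0374616 / 1.06900 = 0.970497
After-tax real rate = 0.970497 − 1 → -2.950%.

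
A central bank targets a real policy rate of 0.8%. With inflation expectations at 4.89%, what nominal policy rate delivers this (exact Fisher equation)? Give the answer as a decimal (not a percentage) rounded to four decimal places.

0.0573

(1 + i) = (1 + r)(1 + π) = 1.00800 × 1.04890 = 1.0572912
i = 1.0572912 − 1, so the required nominal rate is 0.0573.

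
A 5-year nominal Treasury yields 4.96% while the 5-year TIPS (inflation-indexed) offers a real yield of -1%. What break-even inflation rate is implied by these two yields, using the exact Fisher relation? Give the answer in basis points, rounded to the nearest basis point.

602 basis points

(1 + π) = (1 + i)/(1 + r) = 1.04960 / 0.99000 = 1.060202
Break-even inflation = 1.060202 − 1 → 602 basis points.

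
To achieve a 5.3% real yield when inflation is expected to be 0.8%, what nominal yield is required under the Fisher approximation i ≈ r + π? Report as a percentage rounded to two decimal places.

i ≈ r + π = 5.3% + 0.8% = 6.10%.

6.10%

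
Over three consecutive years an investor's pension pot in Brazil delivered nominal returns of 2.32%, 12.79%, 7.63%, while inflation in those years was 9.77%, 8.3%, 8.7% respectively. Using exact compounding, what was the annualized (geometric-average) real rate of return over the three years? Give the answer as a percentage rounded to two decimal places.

-1.31%

Compound the nominal returns: 1.0232 × 1.1279 × 1.0763 = 1.24212261.
Compound inflation: 1.0977 × 1.0830 × 1.0870 = 1.29223549.
Deflate: 1.24212261 / 1.29223549 = 0.96122001.
Annualized real rate = 0.96122001^(1/3) − 1 = -1.3097% → -1.31%.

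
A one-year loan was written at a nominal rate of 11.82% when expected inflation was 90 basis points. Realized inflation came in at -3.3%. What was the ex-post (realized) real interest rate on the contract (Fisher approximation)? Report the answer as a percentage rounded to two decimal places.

Ex-post: 11.82% − (-3.3%) = 15.120%
So the realized real rate is 15.12%.

15.12%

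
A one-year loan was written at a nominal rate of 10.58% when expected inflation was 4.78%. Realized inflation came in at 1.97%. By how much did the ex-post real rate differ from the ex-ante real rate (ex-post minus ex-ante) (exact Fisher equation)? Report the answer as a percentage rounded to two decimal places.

2.91%

Ex-ante: (1 + 0.1058)/(1 + 0.0478) − 1 = 5.5354%
Ex-post: (1 + 0.1058)/(1 + 0.0197) − 1 = 8.4437%
Difference (ex-post − ex-ante) = 2.9083% → 2.91%.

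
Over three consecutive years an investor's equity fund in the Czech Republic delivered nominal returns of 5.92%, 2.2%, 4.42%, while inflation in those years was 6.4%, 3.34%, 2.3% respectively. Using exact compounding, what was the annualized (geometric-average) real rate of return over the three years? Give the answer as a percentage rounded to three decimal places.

0.163%

Compound the nominal returns: 1.0592 × 1.0220 × 1.0442 = 1.13034901.
Compound inflation: 1.0640 × 1.0334 × 1.0230 = 1.12482696.
Deflate: 1.13034901 / 1.12482696 = 1.00490924.
Annualized real rate = 1.00490924^(1/3) − 1 = 0.1634% → 0.163%.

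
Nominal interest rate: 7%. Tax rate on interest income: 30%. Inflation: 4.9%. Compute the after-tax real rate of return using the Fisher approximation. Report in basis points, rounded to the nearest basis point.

0 basis points

After-tax nominal return = 7% × (1 − 0.3) = 4.9000%.
r ≈ 4.9000% − 4.9% → 0 basis points.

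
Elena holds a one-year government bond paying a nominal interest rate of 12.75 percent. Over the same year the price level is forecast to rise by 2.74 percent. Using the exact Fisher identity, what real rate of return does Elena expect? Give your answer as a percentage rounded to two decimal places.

9.74%

1 + r = 1.12750 / 1.02740 = 1.097430
r = 1.097430 − 1 = 9.7430%, i.e. 9.74%.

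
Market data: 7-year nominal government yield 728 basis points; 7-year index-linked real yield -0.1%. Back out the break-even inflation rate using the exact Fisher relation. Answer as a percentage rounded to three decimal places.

(1 + π) = (1 + i)/(1 + r) = 1.07280 / 0.99900 = 1.073874
Break-even inflation = 1.073874 − 1 → 7.387%.

7.387%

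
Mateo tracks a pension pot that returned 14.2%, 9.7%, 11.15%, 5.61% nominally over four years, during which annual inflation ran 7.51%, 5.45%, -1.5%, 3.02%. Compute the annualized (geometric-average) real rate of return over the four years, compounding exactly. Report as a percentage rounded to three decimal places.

Nominal growth factor = 1.1420 × 1.0970 × 1.1115 × 1.0561 = 1.47057521
Price-level growth factor = 1.0751 × 1.0545 × 0.9850 × 1.0302 = 1.15041152
Real growth factor = 1.47057521 / 1.15041152 = 1.27830362
Annualized real rate = 1.27830362^(1/4) − 1 = 6.3307% → 6.331%.

6.331%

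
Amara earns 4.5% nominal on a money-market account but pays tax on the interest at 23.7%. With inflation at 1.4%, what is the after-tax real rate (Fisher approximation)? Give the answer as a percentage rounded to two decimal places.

2.03%

After-tax nominal return = 4.5% × (1 − 0.237) = 3.4335%.
r ≈ 3.4335% − 1.4% → 2.03%.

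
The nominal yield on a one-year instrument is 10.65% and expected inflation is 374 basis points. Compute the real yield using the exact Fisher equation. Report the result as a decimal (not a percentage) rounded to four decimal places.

0.0666

By the Fisher equation, 1 + r = (1 + i)/(1 + π).
1 + r = 1.10650 / 1.03740 = 1.066609
r = 1.066609 − 1 = 6.6609%, i.e. 0.0666.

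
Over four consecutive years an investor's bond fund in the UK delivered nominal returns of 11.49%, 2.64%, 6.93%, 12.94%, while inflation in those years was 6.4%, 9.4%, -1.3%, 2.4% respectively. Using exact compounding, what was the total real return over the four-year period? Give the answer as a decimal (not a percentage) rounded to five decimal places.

Compound the nominal returns: 1.1149 × 1.0264 × 1.0693 × 1.1294 = 1.381974.
Compound inflation: 1.0640 × 1.0940 × 0.9870 × 1.0240 = 1.176457.
Deflate: 1.381974 / 1.176457 = 1.174692.
Total real return = 1.174692 − 1 → 0.17469.

0.17469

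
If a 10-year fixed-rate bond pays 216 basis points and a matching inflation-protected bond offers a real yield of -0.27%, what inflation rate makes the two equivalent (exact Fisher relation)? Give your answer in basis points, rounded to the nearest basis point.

244 basis points

(1 + π) = (1 + i)/(1 + r) = 1.02160 / 0.99730 = 1.024366
Break-even inflation = 1.024366 − 1 → 244 basis points.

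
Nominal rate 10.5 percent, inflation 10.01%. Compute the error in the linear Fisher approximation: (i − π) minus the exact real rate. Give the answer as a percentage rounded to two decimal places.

0.04%

Approximate: r ≈ 10.500% − 10.010% = 0.4900%
Exact: (1 + 0.1050)/(1 + 0.1001) − 1 = 0.4454%
Error = 0.4900% − 0.4454% = 0.0446% → 0.04%.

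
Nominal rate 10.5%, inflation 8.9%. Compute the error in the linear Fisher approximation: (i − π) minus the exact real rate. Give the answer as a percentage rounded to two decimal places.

Approximate: r ≈ 10.500% − 8.900% = 1.6000%
Exact: (1 + 0.1050)/(1 + 0.0890) − 1 = 1.4692%
Error = 1.6000% − 1.4692% = 0.1308% → 0.13%.

0.13%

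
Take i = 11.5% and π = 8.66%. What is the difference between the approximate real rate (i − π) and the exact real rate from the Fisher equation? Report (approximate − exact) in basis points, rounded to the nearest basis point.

Approximate: r ≈ 11.500% − 8.660% = 2.8400%
Exact: (1 + 0.1150)/(1 + 0.0866) − 1 = 2.6137%
Error = 2.8400% − 2.6137% = 0.2263% → 23 basis points.

23 basis points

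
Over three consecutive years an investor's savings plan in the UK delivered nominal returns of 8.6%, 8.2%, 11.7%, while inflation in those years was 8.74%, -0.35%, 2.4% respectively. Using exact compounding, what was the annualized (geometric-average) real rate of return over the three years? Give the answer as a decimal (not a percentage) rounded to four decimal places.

Compound the nominal returns: 1.0860 × 1.0820 × 1.1170 = 1.31253308.
Compound inflation: 1.0874 × 0.9965 × 1.0240 = 1.10960036.
Deflate: 1.31253308 / 1.10960036 = 1.18288812.
Annualized real rate = 1.18288812^(1/3) − 1 = 5.7583% → 0.0576.

0.0576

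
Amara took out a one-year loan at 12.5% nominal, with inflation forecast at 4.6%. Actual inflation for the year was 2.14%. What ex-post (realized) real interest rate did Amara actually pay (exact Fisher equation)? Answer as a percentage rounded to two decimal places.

10.14%

Ex-post: (1 + 0.1250)/(1 + 0.0214) − 1 = 10.1429%
So the realized real rate is 10.14%.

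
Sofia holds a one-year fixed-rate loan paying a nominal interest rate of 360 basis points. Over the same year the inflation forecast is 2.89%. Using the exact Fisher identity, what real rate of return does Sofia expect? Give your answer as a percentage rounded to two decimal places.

By the Fisher identity, 1 + r = (1 + i)/(1 + π).
1 + r = 1.03600 / 1.02890 = 1.006901
r = 1.006901 − 1 = 0.6901%, i.e. 0.69%.

0.69%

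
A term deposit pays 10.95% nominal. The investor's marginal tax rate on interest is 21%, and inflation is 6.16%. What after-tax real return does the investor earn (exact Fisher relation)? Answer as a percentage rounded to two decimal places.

After-tax nominal return = 10.95% × (1 − 0.21) = 8.6505%.
1 + r = 1.086505 / 1.06160 = 1.023460
After-tax real rate = 1.023460 − 1 → 2.35%.

2.35%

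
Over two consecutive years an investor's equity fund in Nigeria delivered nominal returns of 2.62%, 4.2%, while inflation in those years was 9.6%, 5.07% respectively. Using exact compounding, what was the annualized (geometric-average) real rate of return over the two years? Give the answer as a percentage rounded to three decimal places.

-3.638%

Nominal growth factor = 1.0262 × 1.0420 = 1.06930040
Price-level growth factor = 1.0960 × 1.0507 = 1.15156720
Real growth factor = 1.06930040 / 1.15156720 = 0.92856101
Annualized real rate = 0.92856101^(1/2) − 1 = -3.6381% → -3.638%.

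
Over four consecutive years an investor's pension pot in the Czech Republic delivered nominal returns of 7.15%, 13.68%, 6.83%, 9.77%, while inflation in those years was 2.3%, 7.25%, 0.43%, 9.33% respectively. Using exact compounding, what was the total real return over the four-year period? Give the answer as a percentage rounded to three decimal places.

Compound the nominal returns: 1.0715 × 1.1368 × 1.0683 × 1.0977 = 1.428411.
Compound inflation: 1.0230 × 1.0725 × 1.0043 × 1.0933 = 1.204691.
Deflate: 1.428411 / 1.204691 = 1.185707.
Total real return = 1.185707 − 1 → 18.571%.

18.571%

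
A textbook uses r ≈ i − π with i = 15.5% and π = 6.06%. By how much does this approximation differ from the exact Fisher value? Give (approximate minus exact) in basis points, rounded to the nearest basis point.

Approximate: r ≈ 15.500% − 6.060% = 9.4400%
Exact: (1 + 0.1550)/(1 + 0.0606) − 1 = 8.9006%
Error = 9.4400% − 8.9006% = 0.5394% → 54 basis points.

54 basis points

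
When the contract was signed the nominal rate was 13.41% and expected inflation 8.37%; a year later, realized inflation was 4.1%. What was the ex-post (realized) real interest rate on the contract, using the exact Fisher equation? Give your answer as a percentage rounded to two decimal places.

8.94%

Ex-post: (1 + 0.1341)/(1 + 0.0410) − 1 = 8.9433%
So the realized real rate is 8.94%.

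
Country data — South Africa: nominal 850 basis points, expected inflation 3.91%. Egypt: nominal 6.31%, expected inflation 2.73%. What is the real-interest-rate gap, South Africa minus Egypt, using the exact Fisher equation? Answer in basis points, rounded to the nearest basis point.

South Africa: (1 + 0.0850)/(1 + 0.0391) − 1 = 4.4173%
Egypt: (1 + 0.0631)/(1 + 0.0273) − 1 = 3.4849%
Differential = 4.4173% − 3.4849% = 0.9324% → 93 basis points.

93 basis points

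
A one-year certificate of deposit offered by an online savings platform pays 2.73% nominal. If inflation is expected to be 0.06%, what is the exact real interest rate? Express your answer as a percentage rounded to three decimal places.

2.668%

By the Fisher relation, 1 + r = (1 + i)/(1 + π).
1 + r = 1.02730 / 1.00060 = 1.026684
r = 1.026684 − 1 = 2.6684%, i.e. 2.668%.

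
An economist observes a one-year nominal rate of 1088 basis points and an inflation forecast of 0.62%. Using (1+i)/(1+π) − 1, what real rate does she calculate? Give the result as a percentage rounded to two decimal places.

By the Fisher identity, 1 + r = (1 + i)/(1 + π).
1 + r = 1.10880 / 1.00620 = 1.101968
r = 1.101968 − 1 = 10.1968%, i.e. 10.20%.

10.20%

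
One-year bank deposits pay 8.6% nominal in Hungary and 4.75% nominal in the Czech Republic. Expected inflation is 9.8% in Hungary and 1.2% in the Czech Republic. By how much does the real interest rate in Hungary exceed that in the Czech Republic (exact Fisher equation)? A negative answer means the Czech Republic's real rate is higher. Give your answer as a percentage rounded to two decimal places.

Hungary: (1 + 0.0860)/(1 + 0.0980) − 1 = -1.0929%
The Czech Republic: (1 + 0.0475)/(1 + 0.0120) − 1 = 3.5079%
Differential = -1.0929% − 3.5079% = -4.6008% → -4.60%.

-4.60%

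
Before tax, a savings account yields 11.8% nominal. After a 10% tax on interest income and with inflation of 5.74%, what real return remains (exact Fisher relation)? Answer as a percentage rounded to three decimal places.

After-tax nominal return = 11.8% × (1 − 0.1) = 10.6200%.
1 + r = 1.10620 / 1.05740 = 1.046151
After-tax real rate = 1.046151 − 1 → 4.615%.

4.615%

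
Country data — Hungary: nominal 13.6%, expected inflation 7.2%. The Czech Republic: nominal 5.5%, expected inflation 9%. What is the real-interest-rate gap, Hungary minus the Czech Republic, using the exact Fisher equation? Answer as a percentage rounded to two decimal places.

Hungary: (1 + 0.1360)/(1 + 0.0720) − 1 = 5.9701%
The Czech Republic: (1 + 0.0550)/(1 + 0.0900) − 1 = -3.2110%
Differential = 5.9701% − (-3.2110%) = 9.1812% → 9.18%.

9.18%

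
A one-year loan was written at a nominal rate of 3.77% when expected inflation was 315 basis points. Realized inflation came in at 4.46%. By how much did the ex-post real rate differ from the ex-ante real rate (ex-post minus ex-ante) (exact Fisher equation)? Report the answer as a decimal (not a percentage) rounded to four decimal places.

-0.0126

Ex-ante: (1 + 0.0377)/(1 + 0.0315) − 1 = 0.6011%
Ex-post: (1 + 0.0377)/(1 + 0.0446) − 1 = -0.6605%
Difference (ex-post − ex-ante) = -1.2616% → -0.0126.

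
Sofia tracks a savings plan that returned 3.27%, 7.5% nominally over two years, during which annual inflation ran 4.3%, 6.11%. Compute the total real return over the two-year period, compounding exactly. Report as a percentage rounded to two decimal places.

0.31%

Nominal growth factor = 1.0327 × 1.0750 = 1.110153
Price-level growth factor = 1.0430 × 1.0611 = 1.106727
Real growth factor = 1.110153 / 1.106727 = 1.003095
Total real return = 1.003095 − 1 → 0.31%.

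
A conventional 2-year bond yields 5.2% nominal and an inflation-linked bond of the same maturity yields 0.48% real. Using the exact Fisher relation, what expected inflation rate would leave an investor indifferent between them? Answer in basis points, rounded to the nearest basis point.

470 basis points

(1 + π) = (1 + i)/(1 + r) = 1.05200 / 1.00480 = 1.046975
Break-even inflation = 1.046975 − 1 → 470 basis points.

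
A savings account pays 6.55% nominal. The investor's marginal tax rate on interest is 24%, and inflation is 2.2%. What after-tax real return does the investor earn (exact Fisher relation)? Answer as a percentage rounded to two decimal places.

2.72%

After-tax nominal return = 6.55% × (1 − 0.24) = 4.9780%.
1 + r = 1.04978 / 1.02200 = 1.027182
After-tax real rate = 1.027182 − 1 → 2.72%.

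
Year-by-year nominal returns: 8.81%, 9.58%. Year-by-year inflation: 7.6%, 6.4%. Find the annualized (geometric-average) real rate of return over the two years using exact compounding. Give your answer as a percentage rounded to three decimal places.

Nominal growth factor = 1.0881 × 1.0958 = 1.19233998
Price-level growth factor = 1.0760 × 1.0640 = 1.14486400
Real growth factor = 1.19233998 / 1.14486400 = 1.04146866
Annualized real rate = 1.04146866^(1/2) − 1 = 2.0524% → 2.052%.

2.052%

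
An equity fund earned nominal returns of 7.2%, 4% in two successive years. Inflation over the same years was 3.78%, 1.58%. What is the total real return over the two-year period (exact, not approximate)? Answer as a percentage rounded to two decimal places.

Compound the nominal returns: 1.0720 × 1.0400 = 1.114880.
Compound inflation: 1.0378 × 1.0158 = 1.054197.
Deflate: 1.114880 / 1.054197 = 1.057563.
Total real return = 1.057563 − 1 → 5.76%.

5.76%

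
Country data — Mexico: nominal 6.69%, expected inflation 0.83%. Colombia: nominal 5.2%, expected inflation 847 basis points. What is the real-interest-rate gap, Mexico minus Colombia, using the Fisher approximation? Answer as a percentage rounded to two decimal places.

9.13%

Mexico: 6.69% − 0.83% = 5.860%
Colombia: 5.2% − 8.47% = -3.270%
Differential = 9.130% → 9.13%.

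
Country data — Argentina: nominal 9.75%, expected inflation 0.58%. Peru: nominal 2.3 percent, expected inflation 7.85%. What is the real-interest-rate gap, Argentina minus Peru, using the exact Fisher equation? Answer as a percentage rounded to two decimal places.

14.26%

Argentina: (1 + 0.0975)/(1 + 0.0058) − 1 = 9.1171%
Peru: (1 + 0.0230)/(1 + 0.0785) − 1 = -5.1460%
Differential = 9.1171% − (-5.1460%) = 14.2632% → 14.26%.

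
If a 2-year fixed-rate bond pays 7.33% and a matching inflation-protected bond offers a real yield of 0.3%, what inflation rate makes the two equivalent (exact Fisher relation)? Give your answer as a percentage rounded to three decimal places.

(1 + π) = (1 + i)/(1 + r) = 1.07330 / 1.00300 = 1.070090
Break-even inflation = 1.070090 − 1 → 7.009%.

7.009%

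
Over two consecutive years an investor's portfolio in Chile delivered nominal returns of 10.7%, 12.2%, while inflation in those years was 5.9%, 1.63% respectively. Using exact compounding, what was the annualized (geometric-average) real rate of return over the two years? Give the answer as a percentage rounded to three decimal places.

7.426%

Compound the nominal returns: 1.1070 × 1.1220 = 1.242054000.
Compound inflation: 1.0590 × 1.0163 = 1.076261700.
Deflate: 1.242054000 / 1.076261700 = 1.154044597.
Annualized real rate = 1.154044597^(1/2) − 1 = 7.42647% → 7.426%.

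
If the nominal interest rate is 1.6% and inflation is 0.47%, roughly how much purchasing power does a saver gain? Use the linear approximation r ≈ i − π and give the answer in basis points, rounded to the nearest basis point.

r ≈ i − π = 1.6% − 0.47% = 113 basis points.

113 basis points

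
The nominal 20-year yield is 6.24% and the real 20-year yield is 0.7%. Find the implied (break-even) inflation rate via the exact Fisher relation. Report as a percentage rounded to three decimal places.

5.501%

(1 + π) = (1 + i)/(1 + r) = 1.06240 / 1.00700 = 1.0550149
Break-even inflation = 1.0550149 − 1 → 5.501%.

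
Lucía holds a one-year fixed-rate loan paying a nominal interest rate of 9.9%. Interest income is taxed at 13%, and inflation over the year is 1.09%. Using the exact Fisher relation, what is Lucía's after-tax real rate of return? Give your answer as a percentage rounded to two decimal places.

After-tax nominal return = 9.9% × (1 − 0.13) = 8.6130%.
1 + r = 1.08613 / 1.01090 = 1.074419
After-tax real rate = 1.074419 − 1 → 7.44%.

7.44%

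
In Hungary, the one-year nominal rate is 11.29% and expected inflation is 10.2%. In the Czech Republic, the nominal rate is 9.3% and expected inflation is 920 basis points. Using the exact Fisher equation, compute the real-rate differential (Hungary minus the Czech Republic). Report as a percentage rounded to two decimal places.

0.90%

Hungary: (1 + 0.1129)/(1 + 0.1020) − 1 = 0.9891%
The Czech Republic: (1 + 0.0930)/(1 + 0.0920) − 1 = 0.0916%
Differential = 0.9891% − 0.0916% = 0.8975% → 0.90%.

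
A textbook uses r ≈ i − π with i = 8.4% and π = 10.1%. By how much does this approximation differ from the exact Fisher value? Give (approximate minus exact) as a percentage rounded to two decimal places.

Approximate: r ≈ 8.400% − 10.100% = -1.7000%
Exact: (1 + 0.0840)/(1 + 0.1010) − 1 = -1.5441%
Error = -1.7000% − (-1.5441%) = -0.1559% → -0.16%.

-0.16%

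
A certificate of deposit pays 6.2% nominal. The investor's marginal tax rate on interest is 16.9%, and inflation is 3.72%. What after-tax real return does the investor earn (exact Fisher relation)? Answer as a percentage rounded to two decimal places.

After-tax nominal return = 6.2% × (1 − 0.169) = 5.1522%.
1 + r = 1.051522 / 1.03720 = 1.013808
After-tax real rate = 1.013808 − 1 → 1.38%.

1.38%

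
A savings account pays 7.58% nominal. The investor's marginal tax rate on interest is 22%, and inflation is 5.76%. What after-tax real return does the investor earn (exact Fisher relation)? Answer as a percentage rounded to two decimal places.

After-tax nominal return = 7.58% × (1 − 0.22) = 5.9124%.
1 + r = 1.059124 / 1.05760 = 1.001441
After-tax real rate = 1.001441 − 1 → 0.14%.

0.14%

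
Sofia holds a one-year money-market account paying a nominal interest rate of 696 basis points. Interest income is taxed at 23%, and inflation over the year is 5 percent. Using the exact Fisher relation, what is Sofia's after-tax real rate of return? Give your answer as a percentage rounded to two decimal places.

After-tax nominal return = 6.96% × (1 − 0.23) = 5.3592%.
1 + r = 1.053592 / 1.05000 = 1.003421
After-tax real rate = 1.003421 − 1 → 0.34%.

0.34%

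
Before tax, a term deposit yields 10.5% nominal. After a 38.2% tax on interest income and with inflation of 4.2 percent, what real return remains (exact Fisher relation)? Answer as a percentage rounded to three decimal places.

2.197%

After-tax nominal return = 10.5% × (1 − 0.382) = 6.4890%.
1 + r = 1.06489 / 1.04200 = 1.021967
After-tax real rate = 1.021967 − 1 → 2.197%.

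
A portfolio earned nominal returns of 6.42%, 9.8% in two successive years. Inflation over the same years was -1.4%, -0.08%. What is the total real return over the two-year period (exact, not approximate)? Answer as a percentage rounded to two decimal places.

Compound the nominal returns: 1.0642 × 1.0980 = 1.168492.
Compound inflation: 0.9860 × 0.9992 = 0.985211.
Deflate: 1.168492 / 0.985211 = 1.186032.
Total real return = 1.186032 − 1 → 18.60%.

18.60%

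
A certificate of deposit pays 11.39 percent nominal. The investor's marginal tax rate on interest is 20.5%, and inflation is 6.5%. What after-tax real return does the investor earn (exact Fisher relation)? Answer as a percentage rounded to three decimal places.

2.399%

After-tax nominal return = 11.39% × (1 − 0.205) = 9.05505%.
1 + r = 1.0905505 / 1.06500 = 1.023991
After-tax real rate = 1.023991 − 1 → 2.399%.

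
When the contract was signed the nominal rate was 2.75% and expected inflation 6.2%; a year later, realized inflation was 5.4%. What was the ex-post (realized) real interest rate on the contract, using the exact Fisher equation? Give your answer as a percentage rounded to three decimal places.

Ex-post: (1 + 0.0275)/(1 + 0.0540) − 1 = -2.5142%
So the realized real rate is -2.514%.

-2.514%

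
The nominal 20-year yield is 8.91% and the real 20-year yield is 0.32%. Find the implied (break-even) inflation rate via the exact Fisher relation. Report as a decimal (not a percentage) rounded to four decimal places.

0.0856

(1 + π) = (1 + i)/(1 + r) = 1.08910 / 1.00320 = 1.085626
Break-even inflation = 1.085626 − 1 → 0.0856.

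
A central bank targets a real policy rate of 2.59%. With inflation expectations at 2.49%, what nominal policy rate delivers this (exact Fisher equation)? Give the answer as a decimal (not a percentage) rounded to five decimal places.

(1 + i) = (1 + r)(1 + π) = 1.02590 × 1.02490 = 1.05144491
i = 1.05144491 − 1, so the required nominal rate is 0.05144.

0.05144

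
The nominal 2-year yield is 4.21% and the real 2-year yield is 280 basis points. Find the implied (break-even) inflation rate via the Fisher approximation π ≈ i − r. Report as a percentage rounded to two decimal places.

π ≈ i − r = 4.21% − 2.8% → 1.41%.

1.41%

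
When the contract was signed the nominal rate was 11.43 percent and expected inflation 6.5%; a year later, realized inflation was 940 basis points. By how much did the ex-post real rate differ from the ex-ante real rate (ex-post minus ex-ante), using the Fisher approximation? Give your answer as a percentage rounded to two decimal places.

-2.90%

Ex-ante: 11.43% − 6.5% = 4.930%
Ex-post: 11.43% − 9.4% = 2.030%
Difference (ex-post − ex-ante) = -2.9000% → -2.90%.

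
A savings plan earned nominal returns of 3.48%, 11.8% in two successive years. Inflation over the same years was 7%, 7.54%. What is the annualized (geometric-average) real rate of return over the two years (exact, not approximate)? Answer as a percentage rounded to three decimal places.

Nominal growth factor = 1.0348 × 1.1180 = 1.15690640
Price-level growth factor = 1.0700 × 1.0754 = 1.15067800
Real growth factor = 1.15690640 / 1.15067800 = 1.00541281
Annualized real rate = 1.00541281^(1/2) − 1 = 0.2703% → 0.270%.

0.270%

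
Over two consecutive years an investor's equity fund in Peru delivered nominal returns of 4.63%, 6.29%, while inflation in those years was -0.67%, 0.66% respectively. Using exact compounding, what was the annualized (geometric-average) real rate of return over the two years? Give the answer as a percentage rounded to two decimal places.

5.46%

Compound the nominal returns: 1.0463 × 1.0629 = 1.11211227.
Compound inflation: 0.9933 × 1.0066 = 0.99985578.
Deflate: 1.11211227 / 0.99985578 = 1.11227268.
Annualized real rate = 1.11227268^(1/2) − 1 = 5.4643% → 5.46%.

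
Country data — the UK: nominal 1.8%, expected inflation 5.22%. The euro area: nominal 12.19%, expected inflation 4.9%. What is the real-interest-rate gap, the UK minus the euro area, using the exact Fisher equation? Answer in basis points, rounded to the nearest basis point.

The UK: (1 + 0.0180)/(1 + 0.0522) − 1 = -3.2503%
The euro area: (1 + 0.1219)/(1 + 0.0490) − 1 = 6.9495%
Differential = -3.2503% − 6.9495% = -10.1998% → -1020 basis points.

-1020 basis points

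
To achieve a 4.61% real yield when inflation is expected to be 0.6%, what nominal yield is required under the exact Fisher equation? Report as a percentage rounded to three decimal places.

(1 + i) = (1 + r)(1 + π) = 1.04610 × 1.00600 = 1.0523766
i = 1.0523766 − 1, so the required nominal rate is 5.238%.

5.238%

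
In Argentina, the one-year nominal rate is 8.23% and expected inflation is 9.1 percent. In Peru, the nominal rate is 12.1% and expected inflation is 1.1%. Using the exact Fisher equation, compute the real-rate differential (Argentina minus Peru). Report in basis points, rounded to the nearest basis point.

-1168 basis points

Argentina: (1 + 0.0823)/(1 + 0.0910) − 1 = -0.7974%
Peru: (1 + 0.1210)/(1 + 0.0110) − 1 = 10.8803%
Differential = -0.7974% − 10.8803% = -11.6778% → -1168 basis points.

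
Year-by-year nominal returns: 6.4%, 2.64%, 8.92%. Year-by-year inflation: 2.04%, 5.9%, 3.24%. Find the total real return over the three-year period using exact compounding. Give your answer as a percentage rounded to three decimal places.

6.623%

Nominal growth factor = 1.0640 × 1.0264 × 1.0892 = 1.189504
Price-level growth factor = 1.0204 × 1.0590 × 1.0324 = 1.115615
Real growth factor = 1.189504 / 1.115615 = 1.066231
Total real return = 1.066231 − 1 → 6.623%.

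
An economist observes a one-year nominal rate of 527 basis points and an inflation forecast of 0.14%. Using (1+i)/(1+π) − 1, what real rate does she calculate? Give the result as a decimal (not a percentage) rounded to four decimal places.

By the Fisher equation, 1 + r = (1 + i)/(1 + π).
1 + r = 1.05270 / 1.00140 = 1.051228
r = 1.051228 − 1 = 5.1228%, i.e. 0.0512.

0.0512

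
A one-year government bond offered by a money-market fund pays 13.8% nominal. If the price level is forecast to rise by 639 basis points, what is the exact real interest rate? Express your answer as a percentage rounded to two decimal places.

By the Fisher relation, 1 + r = (1 + i)/(1 + π).
1 + r = 1.13800 / 1.06390 = 1.069649
r = 1.069649 − 1 = 6.9649%, i.e. 6.96%.

6.96%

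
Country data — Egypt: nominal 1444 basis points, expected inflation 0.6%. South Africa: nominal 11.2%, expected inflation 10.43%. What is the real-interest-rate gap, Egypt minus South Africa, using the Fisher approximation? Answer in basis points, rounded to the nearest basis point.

1307 basis points

Egypt: 14.44% − 0.6% = 13.840%
South Africa: 11.2% − 10.43% = 0.770%
Differential = 13.070% → 1307 basis points.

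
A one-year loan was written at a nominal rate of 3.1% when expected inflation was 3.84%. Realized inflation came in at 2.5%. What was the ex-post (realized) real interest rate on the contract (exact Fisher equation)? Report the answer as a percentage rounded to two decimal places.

0.59%

Ex-post: (1 + 0.0310)/(1 + 0.0250) − 1 = 0.5854%
So the realized real rate is 0.59%.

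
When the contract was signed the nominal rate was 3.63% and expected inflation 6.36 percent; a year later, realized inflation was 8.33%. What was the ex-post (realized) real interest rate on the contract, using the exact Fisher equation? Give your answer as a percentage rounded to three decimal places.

-4.339%

Ex-post: (1 + 0.0363)/(1 + 0.0833) − 1 = -4.3386%
So the realized real rate is -4.339%.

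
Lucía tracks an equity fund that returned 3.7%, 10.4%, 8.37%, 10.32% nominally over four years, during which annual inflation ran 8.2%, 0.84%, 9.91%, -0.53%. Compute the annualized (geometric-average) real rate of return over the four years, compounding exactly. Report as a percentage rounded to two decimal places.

Compound the nominal returns: 1.0370 × 1.1040 × 1.0837 × 1.1032 = 1.36870911.
Compound inflation: 1.0820 × 1.0084 × 1.0991 × 0.9947 = 1.19285986.
Deflate: 1.36870911 / 1.19285986 = 1.14741820.
Annualized real rate = 1.14741820^(1/4) − 1 = 3.4976% → 3.50%.

3.50%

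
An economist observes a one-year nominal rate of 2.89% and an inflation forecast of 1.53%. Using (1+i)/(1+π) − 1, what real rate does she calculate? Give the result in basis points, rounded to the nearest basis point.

134 basis points

By the Fisher equation, 1 + r = (1 + i)/(1 + π).
1 + r = 1.02890 / 1.01530 = 1.013395
r = 1.013395 − 1 = 1.3395%, i.e. 134 basis points.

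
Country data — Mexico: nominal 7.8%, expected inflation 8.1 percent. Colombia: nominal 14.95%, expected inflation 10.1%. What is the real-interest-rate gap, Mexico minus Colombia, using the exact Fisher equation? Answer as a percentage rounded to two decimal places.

Mexico: (1 + 0.0780)/(1 + 0.0810) − 1 = -0.2775%
Colombia: (1 + 0.1495)/(1 + 0.1010) − 1 = 4.4051%
Differential = -0.2775% − 4.4051% = -4.6826% → -4.68%.

-4.68%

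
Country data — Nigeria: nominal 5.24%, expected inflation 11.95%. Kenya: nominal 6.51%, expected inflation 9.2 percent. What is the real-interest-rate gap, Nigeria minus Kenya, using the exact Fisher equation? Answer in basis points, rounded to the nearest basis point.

-353 basis points

Nigeria: (1 + 0.0524)/(1 + 0.1195) − 1 = -5.9937%
Kenya: (1 + 0.0651)/(1 + 0.0920) − 1 = -2.4634%
Differential = -5.9937% − (-2.4634%) = -3.5304% → -353 basis points.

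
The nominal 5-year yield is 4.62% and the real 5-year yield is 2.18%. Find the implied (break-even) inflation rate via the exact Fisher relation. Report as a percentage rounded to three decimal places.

2.388%

(1 + π) = (1 + i)/(1 + r) = 1.04620 / 1.02180 = 1.023879
Break-even inflation = 1.023879 − 1 → 2.388%.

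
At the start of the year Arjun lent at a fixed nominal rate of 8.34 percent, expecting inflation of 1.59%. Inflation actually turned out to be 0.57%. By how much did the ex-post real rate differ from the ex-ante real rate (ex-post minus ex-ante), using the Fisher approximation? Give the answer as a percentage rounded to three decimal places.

1.020%

Ex-ante: 8.34% − 1.59% = 6.750%
Ex-post: 8.34% − 0.57% = 7.770%
Difference (ex-post − ex-ante) = 1.0200% → 1.020%.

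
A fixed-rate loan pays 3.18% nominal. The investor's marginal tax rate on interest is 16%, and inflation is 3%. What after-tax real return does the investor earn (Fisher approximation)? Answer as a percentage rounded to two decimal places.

After-tax nominal return = 3.18% × (1 − 0.16) = 2.6712%.
r ≈ 2.6712% − 3% → -0.33%.

-0.33%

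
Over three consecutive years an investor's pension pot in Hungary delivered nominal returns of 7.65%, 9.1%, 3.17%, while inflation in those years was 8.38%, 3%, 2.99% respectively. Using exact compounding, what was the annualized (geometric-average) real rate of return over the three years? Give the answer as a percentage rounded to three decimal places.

Compound the nominal returns: 1.0765 × 1.0910 × 1.0317 = 1.21169193.
Compound inflation: 1.0838 × 1.0300 × 1.0299 = 1.14969179.
Deflate: 1.21169193 / 1.14969179 = 1.05392762.
Annualized real rate = 1.05392762^(1/3) − 1 = 1.7662% → 1.766%.

1.766%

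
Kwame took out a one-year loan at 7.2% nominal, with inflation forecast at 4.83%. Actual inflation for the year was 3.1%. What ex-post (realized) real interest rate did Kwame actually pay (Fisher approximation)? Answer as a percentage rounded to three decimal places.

Ex-post: 7.2% − 3.1% = 4.100%
So the realized real rate is 4.100%.

4.100%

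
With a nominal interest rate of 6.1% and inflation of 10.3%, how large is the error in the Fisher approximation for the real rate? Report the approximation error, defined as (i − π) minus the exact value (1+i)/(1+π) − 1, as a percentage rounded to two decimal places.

-0.39%

Approximate: r ≈ 6.100% − 10.300% = -4.2000%
Exact: (1 + 0.0610)/(1 + 0.1030) − 1 = -3.8078%
Error = -4.2000% − (-3.8078%) = -0.3922% → -0.39%.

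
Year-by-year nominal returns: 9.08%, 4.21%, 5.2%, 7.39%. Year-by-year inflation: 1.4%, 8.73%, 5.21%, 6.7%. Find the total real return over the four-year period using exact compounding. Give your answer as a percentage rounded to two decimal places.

Compound the nominal returns: 1.0908 × 1.0421 × 1.0520 × 1.0739 = 1.284204.
Compound inflation: 1.0140 × 1.0873 × 1.0521 × 1.0670 = 1.237681.
Deflate: 1.284204 / 1.237681 = 1.037589.
Total real return = 1.037589 − 1 → 3.76%.

3.76%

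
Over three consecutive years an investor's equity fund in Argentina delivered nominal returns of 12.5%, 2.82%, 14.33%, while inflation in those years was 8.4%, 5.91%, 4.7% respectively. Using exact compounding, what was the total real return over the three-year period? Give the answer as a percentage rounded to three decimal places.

Compound the nominal returns: 1.1250 × 1.0282 × 1.1433 = 1.3224837.
Compound inflation: 1.0840 × 1.0591 × 1.0470 = 1.2020234.
Deflate: 1.3224837 / 1.2020234 = 1.1002146.
Total real return = 1.1002146 − 1 → 10.021%.

10.021%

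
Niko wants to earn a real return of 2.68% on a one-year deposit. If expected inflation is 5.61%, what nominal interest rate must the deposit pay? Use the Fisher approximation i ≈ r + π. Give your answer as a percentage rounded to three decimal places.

8.290%

i ≈ r + π = 2.68% + 5.61% = 8.290%.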